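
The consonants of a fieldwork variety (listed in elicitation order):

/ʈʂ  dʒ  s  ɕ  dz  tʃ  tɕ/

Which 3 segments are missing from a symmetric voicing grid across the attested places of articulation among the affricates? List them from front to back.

/ts/, /ɖʐ/, /dʑ/

Voiceless: /tʃ/ (postalveolar), /ʈʂ/ (retroflex), /tɕ/ (alveolo-palatal).
Voiced: /dz/ (alveolar), /dʒ/ (postalveolar).
Gaps, from front to back: alveolar lacks voiceless (/ts/); retroflex lacks voiced (/ɖʐ/); alveolo-palatal lacks voiced (/dʑ/).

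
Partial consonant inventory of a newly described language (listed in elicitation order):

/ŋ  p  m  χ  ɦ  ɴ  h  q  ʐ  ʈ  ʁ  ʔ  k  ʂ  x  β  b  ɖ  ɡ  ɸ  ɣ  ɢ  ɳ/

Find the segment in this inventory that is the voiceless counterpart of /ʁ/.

/ʁ/ is a voiced uvular fricative.
The voiceless counterpart is a voiceless uvular fricative — in this inventory, /χ/.

/χ/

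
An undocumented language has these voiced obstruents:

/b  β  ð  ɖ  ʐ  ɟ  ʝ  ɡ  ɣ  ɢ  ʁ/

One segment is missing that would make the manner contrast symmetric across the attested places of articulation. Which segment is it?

bilabial: stop /b/, fricative /β/.
dental: stop —, fricative /ð/.
retroflex: stop /ɖ/, fricative /ʐ/.
palatal: stop /ɟ/, fricative /ʝ/.
velar: stop /ɡ/, fricative /ɣ/.
uvular: stop /ɢ/, fricative /ʁ/.
The dental row has no stop member, so the gap is the dental stop /d̪/.

/d̪/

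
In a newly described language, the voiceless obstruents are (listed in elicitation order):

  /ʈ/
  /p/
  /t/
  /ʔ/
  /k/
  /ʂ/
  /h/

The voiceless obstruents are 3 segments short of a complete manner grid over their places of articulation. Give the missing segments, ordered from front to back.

place of articulation  stop      fricative
bilabial          p         —       
alveolar          t         —       
retroflex         ʈ         ʂ       
velar             k         —       
glottal           ʔ         h       
Gaps, from front to back: bilabial lacks fricative (/ɸ/); alveolar lacks fricative (/s/); velar lacks fricative (/x/).

/ɸ/, /s/, /x/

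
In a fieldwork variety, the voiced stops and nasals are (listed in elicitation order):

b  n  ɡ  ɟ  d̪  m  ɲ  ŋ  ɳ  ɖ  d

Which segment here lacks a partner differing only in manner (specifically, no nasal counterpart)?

/d̪/

Bilabial: /b/ ~ /m/
Alveolar: /d/ ~ /n/
Retroflex: /ɖ/ ~ /ɳ/
Palatal: /ɟ/ ~ /ɲ/
Velar: /ɡ/ ~ /ŋ/
Dental: only /d̪/ (oral stop); no nasal partner.
So /d̪/ is the unpaired segment.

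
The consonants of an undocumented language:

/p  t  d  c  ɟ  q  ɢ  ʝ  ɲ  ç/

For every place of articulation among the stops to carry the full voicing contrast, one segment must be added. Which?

/b/

bilabial: voiceless /p/, voiced —.
alveolar: voiceless /t/, voiced /d/.
palatal: voiceless /c/, voiced /ɟ/.
uvular: voiceless /q/, voiced /ɢ/.
The bilabial row has no voiced member, so the gap is the voiced bilabial stop /b/.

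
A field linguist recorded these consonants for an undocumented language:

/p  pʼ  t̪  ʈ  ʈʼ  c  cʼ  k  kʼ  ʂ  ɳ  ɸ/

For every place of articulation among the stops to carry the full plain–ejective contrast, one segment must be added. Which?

/t̪ʼ/

bilabial: plain /p/, ejective /pʼ/.
dental: plain /t̪/, ejective —.
retroflex: plain /ʈ/, ejective /ʈʼ/.
palatal: plain /c/, ejective /cʼ/.
velar: plain /k/, ejective /kʼ/.
The dental row has no ejective member, so the gap is the ejective dental stop /t̪ʼ/.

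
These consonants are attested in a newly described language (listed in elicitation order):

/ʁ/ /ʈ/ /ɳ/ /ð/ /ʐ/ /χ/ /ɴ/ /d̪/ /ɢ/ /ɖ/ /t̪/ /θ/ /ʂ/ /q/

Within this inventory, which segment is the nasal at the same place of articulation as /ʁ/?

/ʁ/ is a voiced uvular fricative.
The nasal at the same place is an uvular nasal — in this inventory, /ɴ/.

/ɴ/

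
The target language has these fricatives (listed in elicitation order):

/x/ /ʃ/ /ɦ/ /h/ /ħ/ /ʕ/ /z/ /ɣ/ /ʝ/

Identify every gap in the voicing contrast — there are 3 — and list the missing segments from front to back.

/s/, /ʒ/, /ç/

alveolar: voiceless —, voiced /z/.
postalveolar: voiceless /ʃ/, voiced —.
palatal: voiceless —, voiced /ʝ/.
velar: voiceless /x/, voiced /ɣ/.
pharyngeal: voiceless /ħ/, voiced /ʕ/.
glottal: voiceless /h/, voiced /ɦ/.
Gaps, from front to back: alveolar lacks voiceless (/s/); postalveolar lacks voiced (/ʒ/); palatal lacks voiceless (/ç/).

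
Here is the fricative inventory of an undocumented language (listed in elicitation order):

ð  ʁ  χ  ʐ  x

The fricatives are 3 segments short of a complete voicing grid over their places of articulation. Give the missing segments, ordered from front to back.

/θ/, /ʂ/, /ɣ/

place of articulation  voiceless  voiced  
dental            —         ð       
retroflex         —         ʐ       
velar             x         —       
uvular            χ         ʁ       
Gaps, from front to back: dental lacks voiceless (/θ/); retroflex lacks voiceless (/ʂ/); velar lacks voiced (/ɣ/).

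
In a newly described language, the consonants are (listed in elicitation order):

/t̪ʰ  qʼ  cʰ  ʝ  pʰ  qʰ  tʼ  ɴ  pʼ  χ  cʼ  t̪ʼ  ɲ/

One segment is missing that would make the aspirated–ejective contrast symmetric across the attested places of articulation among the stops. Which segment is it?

Aspirated: /pʰ/ (bilabial), /t̪ʰ/ (dental), /cʰ/ (palatal), /qʰ/ (uvular).
Ejective: /pʼ/ (bilabial), /t̪ʼ/ (dental), /tʼ/ (alveolar), /cʼ/ (palatal), /qʼ/ (uvular).
The alveolar row has no aspirated member, so the gap is the aspirated alveolar stop /tʰ/.

/tʰ/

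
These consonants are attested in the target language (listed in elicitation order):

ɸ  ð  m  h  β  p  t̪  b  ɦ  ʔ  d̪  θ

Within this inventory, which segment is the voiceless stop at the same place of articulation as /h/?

/ʔ/

/h/ is a voiceless glottal fricative.
The voiceless stop at the same place is a voiceless glottal stop — in this inventory, /ʔ/.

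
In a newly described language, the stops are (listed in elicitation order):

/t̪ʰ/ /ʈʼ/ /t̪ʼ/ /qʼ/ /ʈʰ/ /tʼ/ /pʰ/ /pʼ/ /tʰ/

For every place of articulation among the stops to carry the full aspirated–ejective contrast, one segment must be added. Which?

bilabial: aspirated /pʰ/, ejective /pʼ/.
dental: aspirated /t̪ʰ/, ejective /t̪ʼ/.
alveolar: aspirated /tʰ/, ejective /tʼ/.
retroflex: aspirated /ʈʰ/, ejective /ʈʼ/.
uvular: aspirated —, ejective /qʼ/.
The uvular row has no aspirated member, so the gap is the aspirated uvular stop /qʰ/.

/qʰ/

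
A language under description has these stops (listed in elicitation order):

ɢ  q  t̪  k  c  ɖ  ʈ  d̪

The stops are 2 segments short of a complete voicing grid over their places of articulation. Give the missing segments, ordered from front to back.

/ɟ/, /ɡ/

Voiceless: /t̪/ (dental), /ʈ/ (retroflex), /c/ (palatal), /k/ (velar), /q/ (uvular).
Voiced: /d̪/ (dental), /ɖ/ (retroflex), /ɢ/ (uvular).
Gaps, from front to back: palatal lacks voiced (/ɟ/); velar lacks voiced (/ɡ/).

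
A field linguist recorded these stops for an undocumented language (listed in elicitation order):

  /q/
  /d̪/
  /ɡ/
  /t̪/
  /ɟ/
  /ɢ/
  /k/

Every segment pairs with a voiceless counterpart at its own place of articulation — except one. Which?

Dental: /t̪/ ~ /d̪/
Velar: /k/ ~ /ɡ/
Uvular: /q/ ~ /ɢ/
Palatal: only /ɟ/ (voiced); no voiceless partner.
So /ɟ/ is the unpaired segment.

/ɟ/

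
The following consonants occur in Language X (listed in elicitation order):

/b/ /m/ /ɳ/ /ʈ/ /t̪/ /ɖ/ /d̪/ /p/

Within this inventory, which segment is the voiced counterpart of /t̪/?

/t̪/ is a voiceless dental stop.
The voiced counterpart is a voiced dental stop — in this inventory, /d̪/.

/d̪/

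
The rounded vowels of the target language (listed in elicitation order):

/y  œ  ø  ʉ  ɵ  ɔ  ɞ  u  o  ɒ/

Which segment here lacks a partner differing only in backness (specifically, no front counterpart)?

/ɒ/

High: /y/ ~ /ʉ/ ~ /u/
High-mid: /ø/ ~ /ɵ/ ~ /o/
Low-mid: /œ/ ~ /ɞ/ ~ /ɔ/
Low: only /ɒ/ (back); no front partner.
So /ɒ/ is the unpaired segment.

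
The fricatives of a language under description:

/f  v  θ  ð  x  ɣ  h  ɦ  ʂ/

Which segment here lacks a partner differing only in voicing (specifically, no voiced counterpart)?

/ʂ/

Labiodental: /f/ ~ /v/
Dental: /θ/ ~ /ð/
Velar: /x/ ~ /ɣ/
Glottal: /h/ ~ /ɦ/
Retroflex: only /ʂ/ (voiceless); no voiced partner.
So /ʂ/ is the unpaired segment.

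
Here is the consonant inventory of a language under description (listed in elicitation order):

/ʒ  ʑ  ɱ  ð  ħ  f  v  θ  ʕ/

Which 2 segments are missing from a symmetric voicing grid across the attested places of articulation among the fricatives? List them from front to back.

labiodental: voiceless /f/, voiced /v/.
dental: voiceless /θ/, voiced /ð/.
postalveolar: voiceless —, voiced /ʒ/.
alveolo-palatal: voiceless —, voiced /ʑ/.
pharyngeal: voiceless /ħ/, voiced /ʕ/.
Gaps, from front to back: postalveolar lacks voiceless (/ʃ/); alveolo-palatal lacks voiceless (/ɕ/).

/ʃ/, /ɕ/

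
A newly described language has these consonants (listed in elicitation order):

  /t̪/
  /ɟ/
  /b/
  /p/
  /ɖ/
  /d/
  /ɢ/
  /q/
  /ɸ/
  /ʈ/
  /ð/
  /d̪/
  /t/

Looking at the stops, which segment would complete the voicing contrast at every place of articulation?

/c/

Voiceless: /p/ (bilabial), /t̪/ (dental), /t/ (alveolar), /ʈ/ (retroflex), /q/ (uvular).
Voiced: /b/ (bilabial), /d̪/ (dental), /d/ (alveolar), /ɖ/ (retroflex), /ɟ/ (palatal), /ɢ/ (uvular).
The palatal row has no voiceless member, so the gap is the voiceless palatal stop /c/.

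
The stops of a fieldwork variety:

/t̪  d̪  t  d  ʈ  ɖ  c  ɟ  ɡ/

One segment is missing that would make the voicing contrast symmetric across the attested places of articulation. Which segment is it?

/k/

dental: voiceless /t̪/, voiced /d̪/.
alveolar: voiceless /t/, voiced /d/.
retroflex: voiceless /ʈ/, voiced /ɖ/.
palatal: voiceless /c/, voiced /ɟ/.
velar: voiceless —, voiced /ɡ/.
The velar row has no voiceless member, so the gap is the voiceless velar stop /k/.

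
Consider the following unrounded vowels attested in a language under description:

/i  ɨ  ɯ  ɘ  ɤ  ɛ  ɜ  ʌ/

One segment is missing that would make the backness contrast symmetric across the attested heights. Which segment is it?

height            front     central   back    
high              i         ɨ         ɯ       
high-mid          —         ɘ         ɤ       
low-mid           ɛ         ɜ         ʌ       
The high-mid row has no front member, so the gap is the high-mid front unrounded vowel /e/.

/e/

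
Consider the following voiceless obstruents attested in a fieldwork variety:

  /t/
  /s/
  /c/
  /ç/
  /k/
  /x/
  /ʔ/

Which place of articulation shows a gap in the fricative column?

place of articulation  stop      fricative
alveolar          t         s       
palatal           c         ç       
velar             k         x       
glottal           ʔ         —       
Every place of articulation has a fricative member except glottal, where /h/ would be expected.

glottal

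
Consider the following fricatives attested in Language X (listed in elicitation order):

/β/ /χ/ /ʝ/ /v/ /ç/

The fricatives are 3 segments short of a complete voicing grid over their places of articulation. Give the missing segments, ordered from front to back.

/ɸ/, /f/, /ʁ/

Voiceless: /ç/ (palatal), /χ/ (uvular).
Voiced: /β/ (bilabial), /v/ (labiodental), /ʝ/ (palatal).
Gaps, from front to back: bilabial lacks voiceless (/ɸ/); labiodental lacks voiceless (/f/); uvular lacks voiced (/ʁ/).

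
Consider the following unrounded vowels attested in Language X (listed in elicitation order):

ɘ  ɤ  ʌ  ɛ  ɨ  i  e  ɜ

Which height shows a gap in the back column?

high

Front: /i/ (high), /e/ (high-mid), /ɛ/ (low-mid).
Central: /ɨ/ (high), /ɘ/ (high-mid), /ɜ/ (low-mid).
Back: /ɤ/ (high-mid), /ʌ/ (low-mid).
Every height has a back member except high, where /ɯ/ would be expected.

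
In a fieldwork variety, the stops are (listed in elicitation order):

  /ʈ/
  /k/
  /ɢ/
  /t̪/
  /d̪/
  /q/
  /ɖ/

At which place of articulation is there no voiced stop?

velar

dental: voiceless /t̪/, voiced /d̪/.
retroflex: voiceless /ʈ/, voiced /ɖ/.
velar: voiceless /k/, voiced —.
uvular: voiceless /q/, voiced /ɢ/.
Every place of articulation has a voiced member except velar, where /ɡ/ would be expected.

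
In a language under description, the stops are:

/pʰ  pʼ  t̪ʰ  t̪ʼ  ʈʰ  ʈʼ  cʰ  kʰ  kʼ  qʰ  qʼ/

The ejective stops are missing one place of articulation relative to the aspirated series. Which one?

palatal

Aspirated: /pʰ/ (bilabial), /t̪ʰ/ (dental), /ʈʰ/ (retroflex), /cʰ/ (palatal), /kʰ/ (velar), /qʰ/ (uvular).
Ejective: /pʼ/ (bilabial), /t̪ʼ/ (dental), /ʈʼ/ (retroflex), /kʼ/ (velar), /qʼ/ (uvular).
Every place of articulation has an ejective member except palatal, where /cʼ/ would be expected.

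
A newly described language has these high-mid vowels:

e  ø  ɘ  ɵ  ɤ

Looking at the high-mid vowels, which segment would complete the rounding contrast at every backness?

Unrounded: /e/ (front), /ɘ/ (central), /ɤ/ (back).
Rounded: /ø/ (front), /ɵ/ (central).
The back row has no rounded member, so the gap is the back rounded vowel /o/.

/o/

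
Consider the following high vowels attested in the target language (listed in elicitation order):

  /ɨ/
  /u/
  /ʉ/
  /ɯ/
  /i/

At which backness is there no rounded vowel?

backness          unrounded  rounded 
front             i         —       
central           ɨ         ʉ       
back              ɯ         u       
Every backness has a rounded member except front, where /y/ would be expected.

front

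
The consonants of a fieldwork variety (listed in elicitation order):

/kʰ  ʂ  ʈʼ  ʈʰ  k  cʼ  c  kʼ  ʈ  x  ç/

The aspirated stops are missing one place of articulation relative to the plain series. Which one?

retroflex: plain /ʈ/, aspirated /ʈʰ/, ejective /ʈʼ/.
palatal: plain /c/, aspirated —, ejective /cʼ/.
velar: plain /k/, aspirated /kʰ/, ejective /kʼ/.
Every place of articulation has an aspirated member except palatal, where /cʰ/ would be expected.

palatal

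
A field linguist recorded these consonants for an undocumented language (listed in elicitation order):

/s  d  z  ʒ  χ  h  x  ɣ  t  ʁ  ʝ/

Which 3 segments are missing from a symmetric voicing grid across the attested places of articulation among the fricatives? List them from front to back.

/ʃ/, /ç/, /ɦ/

alveolar: voiceless /s/, voiced /z/.
postalveolar: voiceless —, voiced /ʒ/.
palatal: voiceless —, voiced /ʝ/.
velar: voiceless /x/, voiced /ɣ/.
uvular: voiceless /χ/, voiced /ʁ/.
glottal: voiceless /h/, voiced —.
Gaps, from front to back: postalveolar lacks voiceless (/ʃ/); palatal lacks voiceless (/ç/); glottal lacks voiced (/ɦ/).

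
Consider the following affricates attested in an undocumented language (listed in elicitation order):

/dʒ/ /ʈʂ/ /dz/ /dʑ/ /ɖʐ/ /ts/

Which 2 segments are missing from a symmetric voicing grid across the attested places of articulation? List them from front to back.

/tʃ/, /tɕ/

alveolar: voiceless /ts/, voiced /dz/.
postalveolar: voiceless —, voiced /dʒ/.
retroflex: voiceless /ʈʂ/, voiced /ɖʐ/.
alveolo-palatal: voiceless —, voiced /dʑ/.
Gaps, from front to back: postalveolar lacks voiceless (/tʃ/); alveolo-palatal lacks voiceless (/tɕ/).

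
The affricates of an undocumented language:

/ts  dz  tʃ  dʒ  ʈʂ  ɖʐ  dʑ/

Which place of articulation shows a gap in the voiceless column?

alveolo-palatal

place of articulation  voiceless  voiced  
alveolar          ts        dz      
postalveolar      tʃ        dʒ      
retroflex         ʈʂ        ɖʐ      
alveolo-palatal   —         dʑ      
Every place of articulation has a voiceless member except alveolo-palatal, where /tɕ/ would be expected.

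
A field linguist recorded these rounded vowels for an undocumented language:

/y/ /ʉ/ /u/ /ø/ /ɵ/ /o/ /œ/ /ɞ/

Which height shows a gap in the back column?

Front: /y/ (high), /ø/ (high-mid), /œ/ (low-mid).
Central: /ʉ/ (high), /ɵ/ (high-mid), /ɞ/ (low-mid).
Back: /u/ (high), /o/ (high-mid).
Every height has a back member except low-mid, where /ɔ/ would be expected.

low-mid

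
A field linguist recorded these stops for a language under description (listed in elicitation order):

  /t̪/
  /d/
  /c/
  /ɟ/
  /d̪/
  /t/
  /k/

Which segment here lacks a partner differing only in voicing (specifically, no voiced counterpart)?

/k/

Dental: /t̪/ ~ /d̪/
Alveolar: /t/ ~ /d/
Palatal: /c/ ~ /ɟ/
Velar: only /k/ (voiceless); no voiced partner.
So /k/ is the unpaired segment.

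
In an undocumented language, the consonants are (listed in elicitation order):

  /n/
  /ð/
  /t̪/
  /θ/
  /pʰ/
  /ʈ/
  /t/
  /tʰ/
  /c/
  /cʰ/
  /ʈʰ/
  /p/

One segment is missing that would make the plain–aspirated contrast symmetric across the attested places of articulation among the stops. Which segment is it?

/t̪ʰ/

Plain: /p/ (bilabial), /t̪/ (dental), /t/ (alveolar), /ʈ/ (retroflex), /c/ (palatal).
Aspirated: /pʰ/ (bilabial), /tʰ/ (alveolar), /ʈʰ/ (retroflex), /cʰ/ (palatal).
The dental row has no aspirated member, so the gap is the aspirated dental stop /t̪ʰ/.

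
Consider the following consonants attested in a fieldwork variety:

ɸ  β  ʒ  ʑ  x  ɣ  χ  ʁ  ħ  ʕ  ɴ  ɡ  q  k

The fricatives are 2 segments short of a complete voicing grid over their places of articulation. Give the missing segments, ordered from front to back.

/ʃ/, /ɕ/

Voiceless: /ɸ/ (bilabial), /x/ (velar), /χ/ (uvular), /ħ/ (pharyngeal).
Voiced: /β/ (bilabial), /ʒ/ (postalveolar), /ʑ/ (alveolo-palatal), /ɣ/ (velar), /ʁ/ (uvular), /ʕ/ (pharyngeal).
Gaps, from front to back: postalveolar lacks voiceless (/ʃ/); alveolo-palatal lacks voiceless (/ɕ/).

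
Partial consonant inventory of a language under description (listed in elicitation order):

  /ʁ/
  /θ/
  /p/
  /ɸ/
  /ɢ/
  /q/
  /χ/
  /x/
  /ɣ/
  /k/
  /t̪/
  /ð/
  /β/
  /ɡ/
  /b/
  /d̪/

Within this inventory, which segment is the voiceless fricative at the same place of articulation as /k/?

/x/

/k/ is a voiceless velar stop.
The voiceless fricative at the same place is a voiceless velar fricative — in this inventory, /x/.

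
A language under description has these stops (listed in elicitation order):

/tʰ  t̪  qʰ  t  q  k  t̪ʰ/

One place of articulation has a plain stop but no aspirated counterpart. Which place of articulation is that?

Plain: /t̪/ (dental), /t/ (alveolar), /k/ (velar), /q/ (uvular).
Aspirated: /t̪ʰ/ (dental), /tʰ/ (alveolar), /qʰ/ (uvular).
Every place of articulation has an aspirated member except velar, where /kʰ/ would be expected.

velar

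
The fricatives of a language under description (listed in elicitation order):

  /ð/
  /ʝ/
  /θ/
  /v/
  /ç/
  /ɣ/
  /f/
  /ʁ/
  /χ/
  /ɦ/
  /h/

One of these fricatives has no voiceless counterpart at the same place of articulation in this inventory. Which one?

/ɣ/

Labiodental: /f/ ~ /v/
Dental: /θ/ ~ /ð/
Palatal: /ç/ ~ /ʝ/
Uvular: /χ/ ~ /ʁ/
Glottal: /h/ ~ /ɦ/
Velar: only /ɣ/ (voiced); no voiceless partner.
So /ɣ/ is the unpaired segment.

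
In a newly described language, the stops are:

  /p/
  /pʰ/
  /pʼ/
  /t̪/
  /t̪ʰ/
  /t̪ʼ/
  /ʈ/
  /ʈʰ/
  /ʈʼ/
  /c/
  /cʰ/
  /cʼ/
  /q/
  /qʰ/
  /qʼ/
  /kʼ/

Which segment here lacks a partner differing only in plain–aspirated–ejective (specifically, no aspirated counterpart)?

/kʼ/

Bilabial: /p/ ~ /pʰ/ ~ /pʼ/
Dental: /t̪/ ~ /t̪ʰ/ ~ /t̪ʼ/
Retroflex: /ʈ/ ~ /ʈʰ/ ~ /ʈʼ/
Palatal: /c/ ~ /cʰ/ ~ /cʼ/
Uvular: /q/ ~ /qʰ/ ~ /qʼ/
Velar: only /kʼ/ (ejective); no aspirated partner.
So /kʼ/ is the unpaired segment.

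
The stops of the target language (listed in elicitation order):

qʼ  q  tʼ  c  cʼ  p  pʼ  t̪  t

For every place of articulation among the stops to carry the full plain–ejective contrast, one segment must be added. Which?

/t̪ʼ/

bilabial: plain /p/, ejective /pʼ/.
dental: plain /t̪/, ejective —.
alveolar: plain /t/, ejective /tʼ/.
palatal: plain /c/, ejective /cʼ/.
uvular: plain /q/, ejective /qʼ/.
The dental row has no ejective member, so the gap is the ejective dental stop /t̪ʼ/.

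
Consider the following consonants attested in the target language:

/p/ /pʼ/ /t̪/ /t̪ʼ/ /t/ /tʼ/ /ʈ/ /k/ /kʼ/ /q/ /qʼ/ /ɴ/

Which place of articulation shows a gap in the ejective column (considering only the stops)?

place of articulation  plain     ejective
bilabial          p         pʼ      
dental            t̪        t̪ʼ     
alveolar          t         tʼ      
retroflex         ʈ         —       
velar             k         kʼ      
uvular            q         qʼ      
Every place of articulation has an ejective member except retroflex, where /ʈʼ/ would be expected.

retroflex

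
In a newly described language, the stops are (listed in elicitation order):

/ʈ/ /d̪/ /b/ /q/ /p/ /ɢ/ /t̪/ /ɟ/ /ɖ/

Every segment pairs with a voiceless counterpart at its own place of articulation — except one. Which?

Bilabial: /p/ ~ /b/
Dental: /t̪/ ~ /d̪/
Retroflex: /ʈ/ ~ /ɖ/
Uvular: /q/ ~ /ɢ/
Palatal: only /ɟ/ (voiced); no voiceless partner.
So /ɟ/ is the unpaired segment.

/ɟ/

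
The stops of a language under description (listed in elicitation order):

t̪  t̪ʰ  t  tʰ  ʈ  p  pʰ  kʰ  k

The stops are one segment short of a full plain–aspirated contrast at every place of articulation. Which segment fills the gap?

place of articulation  plain     aspirated
bilabial          p         pʰ      
dental            t̪        t̪ʰ     
alveolar          t         tʰ      
retroflex         ʈ         —       
velar             k         kʰ      
The retroflex row has no aspirated member, so the gap is the aspirated retroflex stop /ʈʰ/.

/ʈʰ/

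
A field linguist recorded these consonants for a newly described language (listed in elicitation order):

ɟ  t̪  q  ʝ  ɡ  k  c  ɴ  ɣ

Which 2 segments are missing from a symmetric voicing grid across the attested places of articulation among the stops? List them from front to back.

/d̪/, /ɢ/

dental: voiceless /t̪/, voiced —.
palatal: voiceless /c/, voiced /ɟ/.
velar: voiceless /k/, voiced /ɡ/.
uvular: voiceless /q/, voiced —.
Gaps, from front to back: dental lacks voiced (/d̪/); uvular lacks voiced (/ɢ/).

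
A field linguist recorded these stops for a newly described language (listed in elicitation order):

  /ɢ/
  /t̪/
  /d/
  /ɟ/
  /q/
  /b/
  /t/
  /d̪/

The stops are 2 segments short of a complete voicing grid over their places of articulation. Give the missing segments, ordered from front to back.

/p/, /c/

Voiceless: /t̪/ (dental), /t/ (alveolar), /q/ (uvular).
Voiced: /b/ (bilabial), /d̪/ (dental), /d/ (alveolar), /ɟ/ (palatal), /ɢ/ (uvular).
Gaps, from front to back: bilabial lacks voiceless (/p/); palatal lacks voiceless (/c/).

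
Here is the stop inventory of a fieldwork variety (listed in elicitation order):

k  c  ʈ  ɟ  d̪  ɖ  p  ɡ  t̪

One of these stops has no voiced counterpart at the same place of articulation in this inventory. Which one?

Dental: /t̪/ ~ /d̪/
Retroflex: /ʈ/ ~ /ɖ/
Palatal: /c/ ~ /ɟ/
Velar: /k/ ~ /ɡ/
Bilabial: only /p/ (voiceless); no voiced partner.
So /p/ is the unpaired segment.

/p/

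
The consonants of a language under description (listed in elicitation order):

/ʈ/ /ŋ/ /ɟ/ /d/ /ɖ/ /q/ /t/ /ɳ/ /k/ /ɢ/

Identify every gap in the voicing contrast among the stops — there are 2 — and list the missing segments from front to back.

place of articulation  voiceless  voiced  
alveolar          t         d       
retroflex         ʈ         ɖ       
palatal           —         ɟ       
velar             k         —       
uvular            q         ɢ       
Gaps, from front to back: palatal lacks voiceless (/c/); velar lacks voiced (/ɡ/).

/c/, /ɡ/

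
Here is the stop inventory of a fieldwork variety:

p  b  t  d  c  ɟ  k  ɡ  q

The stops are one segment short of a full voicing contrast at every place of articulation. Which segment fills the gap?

bilabial: voiceless /p/, voiced /b/.
alveolar: voiceless /t/, voiced /d/.
palatal: voiceless /c/, voiced /ɟ/.
velar: voiceless /k/, voiced /ɡ/.
uvular: voiceless /q/, voiced —.
The uvular row has no voiced member, so the gap is the voiced uvular stop /ɢ/.

/ɢ/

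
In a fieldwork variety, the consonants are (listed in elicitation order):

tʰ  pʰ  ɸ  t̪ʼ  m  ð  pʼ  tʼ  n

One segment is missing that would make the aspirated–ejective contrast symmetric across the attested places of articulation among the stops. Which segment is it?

Aspirated: /pʰ/ (bilabial), /tʰ/ (alveolar).
Ejective: /pʼ/ (bilabial), /t̪ʼ/ (dental), /tʼ/ (alveolar).
The dental row has no aspirated member, so the gap is the aspirated dental stop /t̪ʰ/.

/t̪ʰ/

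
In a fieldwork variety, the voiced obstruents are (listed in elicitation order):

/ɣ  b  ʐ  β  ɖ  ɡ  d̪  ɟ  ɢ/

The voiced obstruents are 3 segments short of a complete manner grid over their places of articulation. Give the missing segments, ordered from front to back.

/ð/, /ʝ/, /ʁ/

place of articulation  stop      fricative
bilabial          b         β       
dental            d̪        —       
retroflex         ɖ         ʐ       
palatal           ɟ         —       
velar             ɡ         ɣ       
uvular            ɢ         —       
Gaps, from front to back: dental lacks fricative (/ð/); palatal lacks fricative (/ʝ/); uvular lacks fricative (/ʁ/).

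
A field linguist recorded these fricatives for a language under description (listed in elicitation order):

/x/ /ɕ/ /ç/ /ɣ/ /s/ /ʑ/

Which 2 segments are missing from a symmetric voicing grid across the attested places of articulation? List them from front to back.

/z/, /ʝ/

place of articulation  voiceless  voiced  
alveolar          s         —       
alveolo-palatal   ɕ         ʑ       
palatal           ç         —       
velar             x         ɣ       
Gaps, from front to back: alveolar lacks voiced (/z/); palatal lacks voiced (/ʝ/).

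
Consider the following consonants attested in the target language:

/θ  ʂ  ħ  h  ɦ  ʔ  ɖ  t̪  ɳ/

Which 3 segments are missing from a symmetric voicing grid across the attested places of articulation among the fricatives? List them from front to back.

/ð/, /ʐ/, /ʕ/

place of articulation  voiceless  voiced  
dental            θ         —       
retroflex         ʂ         —       
pharyngeal        ħ         —       
glottal           h         ɦ       
Gaps, from front to back: dental lacks voiced (/ð/); retroflex lacks voiced (/ʐ/); pharyngeal lacks voiced (/ʕ/).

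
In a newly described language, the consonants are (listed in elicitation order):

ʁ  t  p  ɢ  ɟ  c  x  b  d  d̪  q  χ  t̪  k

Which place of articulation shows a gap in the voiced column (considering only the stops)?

Voiceless: /p/ (bilabial), /t̪/ (dental), /t/ (alveolar), /c/ (palatal), /k/ (velar), /q/ (uvular).
Voiced: /b/ (bilabial), /d̪/ (dental), /d/ (alveolar), /ɟ/ (palatal), /ɢ/ (uvular).
Every place of articulation has a voiced member except velar, where /ɡ/ would be expected.

velar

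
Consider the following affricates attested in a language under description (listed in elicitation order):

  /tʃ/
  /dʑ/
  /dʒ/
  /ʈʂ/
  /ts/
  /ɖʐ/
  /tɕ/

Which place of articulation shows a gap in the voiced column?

alveolar

Voiceless: /ts/ (alveolar), /tʃ/ (postalveolar), /ʈʂ/ (retroflex), /tɕ/ (alveolo-palatal).
Voiced: /dʒ/ (postalveolar), /ɖʐ/ (retroflex), /dʑ/ (alveolo-palatal).
Every place of articulation has a voiced member except alveolar, where /dz/ would be expected.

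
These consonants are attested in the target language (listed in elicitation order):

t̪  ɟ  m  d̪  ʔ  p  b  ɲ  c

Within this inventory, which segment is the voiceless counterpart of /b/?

/b/ is a voiced bilabial stop.
The voiceless counterpart is a voiceless bilabial stop — in this inventory, /p/.

/p/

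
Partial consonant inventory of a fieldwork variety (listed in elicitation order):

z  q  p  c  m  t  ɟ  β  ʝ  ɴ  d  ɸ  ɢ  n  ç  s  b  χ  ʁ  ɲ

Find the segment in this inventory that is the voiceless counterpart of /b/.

/b/ is a voiced bilabial stop.
The voiceless counterpart is a voiceless bilabial stop — in this inventory, /p/.

/p/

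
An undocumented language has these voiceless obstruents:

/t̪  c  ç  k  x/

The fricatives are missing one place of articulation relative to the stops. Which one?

dental

dental: stop /t̪/, fricative —.
palatal: stop /c/, fricative /ç/.
velar: stop /k/, fricative /x/.
Every place of articulation has a fricative member except dental, where /θ/ would be expected.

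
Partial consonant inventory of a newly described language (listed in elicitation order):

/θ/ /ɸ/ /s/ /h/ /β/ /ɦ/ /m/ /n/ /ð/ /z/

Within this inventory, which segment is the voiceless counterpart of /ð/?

/ð/ is a voiced dental fricative.
The voiceless counterpart is a voiceless dental fricative — in this inventory, /θ/.

/θ/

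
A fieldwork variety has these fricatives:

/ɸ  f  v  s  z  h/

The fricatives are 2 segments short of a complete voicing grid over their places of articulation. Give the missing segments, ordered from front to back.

/β/, /ɦ/

bilabial: voiceless /ɸ/, voiced —.
labiodental: voiceless /f/, voiced /v/.
alveolar: voiceless /s/, voiced /z/.
glottal: voiceless /h/, voiced —.
Gaps, from front to back: bilabial lacks voiced (/β/); glottal lacks voiced (/ɦ/).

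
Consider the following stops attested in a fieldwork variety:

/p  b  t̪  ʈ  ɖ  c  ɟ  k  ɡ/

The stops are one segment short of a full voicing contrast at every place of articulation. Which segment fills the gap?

/d̪/

bilabial: voiceless /p/, voiced /b/.
dental: voiceless /t̪/, voiced —.
retroflex: voiceless /ʈ/, voiced /ɖ/.
palatal: voiceless /c/, voiced /ɟ/.
velar: voiceless /k/, voiced /ɡ/.
The dental row has no voiced member, so the gap is the voiced dental stop /d̪/.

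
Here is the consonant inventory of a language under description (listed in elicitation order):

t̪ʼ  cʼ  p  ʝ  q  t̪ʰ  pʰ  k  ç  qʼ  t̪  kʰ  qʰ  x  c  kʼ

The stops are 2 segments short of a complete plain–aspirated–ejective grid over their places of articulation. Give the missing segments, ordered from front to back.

bilabial: plain /p/, aspirated /pʰ/, ejective —.
dental: plain /t̪/, aspirated /t̪ʰ/, ejective /t̪ʼ/.
palatal: plain /c/, aspirated —, ejective /cʼ/.
velar: plain /k/, aspirated /kʰ/, ejective /kʼ/.
uvular: plain /q/, aspirated /qʰ/, ejective /qʼ/.
Gaps, from front to back: bilabial lacks ejective (/pʼ/); palatal lacks aspirated (/cʰ/).

/pʼ/, /cʰ/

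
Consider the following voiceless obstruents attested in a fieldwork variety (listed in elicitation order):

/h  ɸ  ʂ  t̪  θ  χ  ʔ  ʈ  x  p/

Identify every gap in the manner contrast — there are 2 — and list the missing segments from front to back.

/k/, /q/

place of articulation  stop      fricative
bilabial          p         ɸ       
dental            t̪        θ       
retroflex         ʈ         ʂ       
velar             —         x       
uvular            —         χ       
glottal           ʔ         h       
Gaps, from front to back: velar lacks stop (/k/); uvular lacks stop (/q/).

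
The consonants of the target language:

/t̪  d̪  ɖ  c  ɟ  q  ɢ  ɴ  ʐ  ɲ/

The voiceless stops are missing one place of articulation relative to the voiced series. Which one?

place of articulation  voiceless  voiced  
dental            t̪        d̪      
retroflex         —         ɖ       
palatal           c         ɟ       
uvular            q         ɢ       
Every place of articulation has a voiceless member except retroflex, where /ʈ/ would be expected.

retroflex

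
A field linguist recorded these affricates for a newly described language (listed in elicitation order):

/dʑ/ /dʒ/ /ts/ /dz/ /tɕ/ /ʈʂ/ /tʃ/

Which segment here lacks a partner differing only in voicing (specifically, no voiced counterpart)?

/ʈʂ/

Alveolar: /ts/ ~ /dz/
Postalveolar: /tʃ/ ~ /dʒ/
Alveolo-palatal: /tɕ/ ~ /dʑ/
Retroflex: only /ʈʂ/ (voiceless); no voiced partner.
So /ʈʂ/ is the unpaired segment.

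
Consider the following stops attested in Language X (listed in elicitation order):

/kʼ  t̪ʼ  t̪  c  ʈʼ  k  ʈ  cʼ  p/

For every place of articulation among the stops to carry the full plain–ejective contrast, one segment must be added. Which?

/pʼ/

Plain: /p/ (bilabial), /t̪/ (dental), /ʈ/ (retroflex), /c/ (palatal), /k/ (velar).
Ejective: /t̪ʼ/ (dental), /ʈʼ/ (retroflex), /cʼ/ (palatal), /kʼ/ (velar).
The bilabial row has no ejective member, so the gap is the ejective bilabial stop /pʼ/.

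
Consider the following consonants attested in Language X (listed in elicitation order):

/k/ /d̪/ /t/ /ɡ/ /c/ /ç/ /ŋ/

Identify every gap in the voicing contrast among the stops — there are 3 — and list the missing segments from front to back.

/t̪/, /d/, /ɟ/

place of articulation  voiceless  voiced  
dental            —         d̪      
alveolar          t         —       
palatal           c         —       
velar             k         ɡ       
Gaps, from front to back: dental lacks voiceless (/t̪/); alveolar lacks voiced (/d/); palatal lacks voiced (/ɟ/).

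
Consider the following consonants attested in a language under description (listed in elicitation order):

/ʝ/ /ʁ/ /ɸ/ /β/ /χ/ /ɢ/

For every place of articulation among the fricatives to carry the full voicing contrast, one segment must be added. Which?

/ç/

place of articulation  voiceless  voiced  
bilabial          ɸ         β       
palatal           —         ʝ       
uvular            χ         ʁ       
The palatal row has no voiceless member, so the gap is the voiceless palatal fricative /ç/.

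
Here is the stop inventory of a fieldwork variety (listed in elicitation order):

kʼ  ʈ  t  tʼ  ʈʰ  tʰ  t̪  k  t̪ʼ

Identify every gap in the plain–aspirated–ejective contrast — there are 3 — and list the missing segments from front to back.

/t̪ʰ/, /ʈʼ/, /kʰ/

place of articulation  plain     aspirated  ejective
dental            t̪        —         t̪ʼ     
alveolar          t         tʰ        tʼ      
retroflex         ʈ         ʈʰ        —       
velar             k         —         kʼ      
Gaps, from front to back: dental lacks aspirated (/t̪ʰ/); retroflex lacks ejective (/ʈʼ/); velar lacks aspirated (/kʰ/).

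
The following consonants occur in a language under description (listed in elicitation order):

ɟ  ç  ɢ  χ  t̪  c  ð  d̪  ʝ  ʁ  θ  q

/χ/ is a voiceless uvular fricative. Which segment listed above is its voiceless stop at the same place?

/q/

The voiceless stop at the same place is a voiceless uvular stop — in this inventory, /q/.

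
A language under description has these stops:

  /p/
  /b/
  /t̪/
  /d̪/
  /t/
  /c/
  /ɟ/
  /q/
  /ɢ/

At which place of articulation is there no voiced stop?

alveolar

place of articulation  voiceless  voiced  
bilabial          p         b       
dental            t̪        d̪      
alveolar          t         —       
palatal           c         ɟ       
uvular            q         ɢ       
Every place of articulation has a voiced member except alveolar, where /d/ would be expected.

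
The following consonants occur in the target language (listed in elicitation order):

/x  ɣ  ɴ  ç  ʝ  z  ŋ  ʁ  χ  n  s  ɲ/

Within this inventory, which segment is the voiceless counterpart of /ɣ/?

/ɣ/ is a voiced velar fricative.
The voiceless counterpart is a voiceless velar fricative — in this inventory, /x/.

/x/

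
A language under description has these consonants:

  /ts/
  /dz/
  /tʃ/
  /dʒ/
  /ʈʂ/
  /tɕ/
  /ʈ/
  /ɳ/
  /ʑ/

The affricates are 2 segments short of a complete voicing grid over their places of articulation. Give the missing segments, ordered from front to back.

/ɖʐ/, /dʑ/

alveolar: voiceless /ts/, voiced /dz/.
postalveolar: voiceless /tʃ/, voiced /dʒ/.
retroflex: voiceless /ʈʂ/, voiced —.
alveolo-palatal: voiceless /tɕ/, voiced —.
Gaps, from front to back: retroflex lacks voiced (/ɖʐ/); alveolo-palatal lacks voiced (/dʑ/).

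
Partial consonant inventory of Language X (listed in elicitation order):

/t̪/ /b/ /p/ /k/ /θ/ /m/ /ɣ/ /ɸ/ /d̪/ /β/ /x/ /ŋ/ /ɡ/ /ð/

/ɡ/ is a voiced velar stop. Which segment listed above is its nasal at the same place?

/ŋ/

The nasal at the same place is a velar nasal — in this inventory, /ŋ/.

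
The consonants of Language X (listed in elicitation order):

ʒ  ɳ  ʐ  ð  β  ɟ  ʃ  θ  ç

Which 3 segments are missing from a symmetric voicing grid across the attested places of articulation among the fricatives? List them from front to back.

bilabial: voiceless —, voiced /β/.
dental: voiceless /θ/, voiced /ð/.
postalveolar: voiceless /ʃ/, voiced /ʒ/.
retroflex: voiceless —, voiced /ʐ/.
palatal: voiceless /ç/, voiced —.
Gaps, from front to back: bilabial lacks voiceless (/ɸ/); retroflex lacks voiceless (/ʂ/); palatal lacks voiced (/ʝ/).

/ɸ/, /ʂ/, /ʝ/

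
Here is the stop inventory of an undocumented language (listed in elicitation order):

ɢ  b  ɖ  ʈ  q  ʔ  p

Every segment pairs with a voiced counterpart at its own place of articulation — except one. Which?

Bilabial: /p/ ~ /b/
Retroflex: /ʈ/ ~ /ɖ/
Uvular: /q/ ~ /ɢ/
Glottal: only /ʔ/ (voiceless); no voiced partner.
So /ʔ/ is the unpaired segment.

/ʔ/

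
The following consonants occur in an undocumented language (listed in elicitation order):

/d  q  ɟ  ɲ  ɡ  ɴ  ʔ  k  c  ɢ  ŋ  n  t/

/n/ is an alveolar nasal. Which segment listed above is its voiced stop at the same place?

/d/

The voiced stop at the same place is a voiced alveolar stop — in this inventory, /d/.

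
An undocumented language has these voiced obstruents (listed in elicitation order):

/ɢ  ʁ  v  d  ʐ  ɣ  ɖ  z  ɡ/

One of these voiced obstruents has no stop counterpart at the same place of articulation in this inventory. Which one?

Alveolar: /d/ ~ /z/
Retroflex: /ɖ/ ~ /ʐ/
Velar: /ɡ/ ~ /ɣ/
Uvular: /ɢ/ ~ /ʁ/
Labiodental: only /v/ (fricative); no stop partner.
So /v/ is the unpaired segment.

/v/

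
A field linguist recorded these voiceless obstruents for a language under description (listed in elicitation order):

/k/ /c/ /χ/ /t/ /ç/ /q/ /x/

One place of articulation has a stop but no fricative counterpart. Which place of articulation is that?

alveolar: stop /t/, fricative —.
palatal: stop /c/, fricative /ç/.
velar: stop /k/, fricative /x/.
uvular: stop /q/, fricative /χ/.
Every place of articulation has a fricative member except alveolar, where /s/ would be expected.

alveolar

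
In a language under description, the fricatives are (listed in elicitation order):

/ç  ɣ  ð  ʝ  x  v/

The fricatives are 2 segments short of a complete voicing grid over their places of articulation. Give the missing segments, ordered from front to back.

labiodental: voiceless —, voiced /v/.
dental: voiceless —, voiced /ð/.
palatal: voiceless /ç/, voiced /ʝ/.
velar: voiceless /x/, voiced /ɣ/.
Gaps, from front to back: labiodental lacks voiceless (/f/); dental lacks voiceless (/θ/).

/f/, /θ/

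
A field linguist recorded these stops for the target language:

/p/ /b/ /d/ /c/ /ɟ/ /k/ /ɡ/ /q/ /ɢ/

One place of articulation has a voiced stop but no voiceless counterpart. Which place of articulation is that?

alveolar

Voiceless: /p/ (bilabial), /c/ (palatal), /k/ (velar), /q/ (uvular).
Voiced: /b/ (bilabial), /d/ (alveolar), /ɟ/ (palatal), /ɡ/ (velar), /ɢ/ (uvular).
Every place of articulation has a voiceless member except alveolar, where /t/ would be expected.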